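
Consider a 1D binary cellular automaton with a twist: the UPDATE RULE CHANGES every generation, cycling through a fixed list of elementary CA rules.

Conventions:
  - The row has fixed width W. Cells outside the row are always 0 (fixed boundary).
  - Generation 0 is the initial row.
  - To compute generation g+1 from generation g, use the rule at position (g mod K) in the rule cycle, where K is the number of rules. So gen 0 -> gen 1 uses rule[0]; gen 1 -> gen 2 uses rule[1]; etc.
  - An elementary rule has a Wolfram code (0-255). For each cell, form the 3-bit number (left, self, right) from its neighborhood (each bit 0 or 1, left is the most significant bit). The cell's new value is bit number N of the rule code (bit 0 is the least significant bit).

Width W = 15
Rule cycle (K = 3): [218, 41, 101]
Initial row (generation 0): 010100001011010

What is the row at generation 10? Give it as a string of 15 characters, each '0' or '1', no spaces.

Gen 0: 010100001011010
Gen 1 (rule 218): 100010010011001
Gen 2 (rule 41): 001000000010000
Gen 3 (rule 101): 101011111010111
Gen 4 (rule 218): 000011111000111
Gen 5 (rule 41): 111010000010100
Gen 6 (rule 101): 001110111011101
Gen 7 (rule 218): 011110111011100
Gen 8 (rule 41): 010001100110001
Gen 9 (rule 101): 010100100010101
Gen 10 (rule 218): 100011010100000

Answer: 100011010100000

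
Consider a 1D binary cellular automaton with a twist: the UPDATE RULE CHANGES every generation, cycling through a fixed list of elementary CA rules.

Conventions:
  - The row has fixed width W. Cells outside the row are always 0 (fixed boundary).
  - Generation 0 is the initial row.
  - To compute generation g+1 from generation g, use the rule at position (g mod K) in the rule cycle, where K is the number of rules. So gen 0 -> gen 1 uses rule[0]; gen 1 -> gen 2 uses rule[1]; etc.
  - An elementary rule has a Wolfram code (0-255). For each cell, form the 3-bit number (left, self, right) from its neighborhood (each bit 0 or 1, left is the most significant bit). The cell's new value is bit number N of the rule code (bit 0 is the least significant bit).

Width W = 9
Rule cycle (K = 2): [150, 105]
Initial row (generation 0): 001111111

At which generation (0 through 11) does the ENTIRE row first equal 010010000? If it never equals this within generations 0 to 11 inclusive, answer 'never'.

Gen 0: 001111111
Gen 1 (rule 150): 010111110
Gen 2 (rule 105): 001100010
Gen 3 (rule 150): 010010111
Gen 4 (rule 105): 000001101
Gen 5 (rule 150): 000010001
Gen 6 (rule 105): 111000100
Gen 7 (rule 150): 010101110
Gen 8 (rule 105): 001011010
Gen 9 (rule 150): 011000011
Gen 10 (rule 105): 011011011
Gen 11 (rule 150): 100000000

Answer: never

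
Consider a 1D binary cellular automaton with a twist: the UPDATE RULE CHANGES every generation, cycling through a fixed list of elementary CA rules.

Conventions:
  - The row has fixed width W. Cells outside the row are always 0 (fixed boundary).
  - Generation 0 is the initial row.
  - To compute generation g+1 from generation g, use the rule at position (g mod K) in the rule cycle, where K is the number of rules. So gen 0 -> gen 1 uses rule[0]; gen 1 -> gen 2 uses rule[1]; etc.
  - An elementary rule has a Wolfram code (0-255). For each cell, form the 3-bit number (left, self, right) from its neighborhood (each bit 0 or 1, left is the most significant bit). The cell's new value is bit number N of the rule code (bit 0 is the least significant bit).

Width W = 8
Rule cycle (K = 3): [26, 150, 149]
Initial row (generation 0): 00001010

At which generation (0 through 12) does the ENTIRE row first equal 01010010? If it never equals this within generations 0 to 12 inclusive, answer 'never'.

Answer: never

Derivation:
Gen 0: 00001010
Gen 1 (rule 26): 00010001
Gen 2 (rule 150): 00111011
Gen 3 (rule 149): 10010000
Gen 4 (rule 26): 01101000
Gen 5 (rule 150): 10001100
Gen 6 (rule 149): 11100011
Gen 7 (rule 26): 10010110
Gen 8 (rule 150): 11110001
Gen 9 (rule 149): 01101101
Gen 10 (rule 26): 11001000
Gen 11 (rule 150): 00111100
Gen 12 (rule 149): 10011011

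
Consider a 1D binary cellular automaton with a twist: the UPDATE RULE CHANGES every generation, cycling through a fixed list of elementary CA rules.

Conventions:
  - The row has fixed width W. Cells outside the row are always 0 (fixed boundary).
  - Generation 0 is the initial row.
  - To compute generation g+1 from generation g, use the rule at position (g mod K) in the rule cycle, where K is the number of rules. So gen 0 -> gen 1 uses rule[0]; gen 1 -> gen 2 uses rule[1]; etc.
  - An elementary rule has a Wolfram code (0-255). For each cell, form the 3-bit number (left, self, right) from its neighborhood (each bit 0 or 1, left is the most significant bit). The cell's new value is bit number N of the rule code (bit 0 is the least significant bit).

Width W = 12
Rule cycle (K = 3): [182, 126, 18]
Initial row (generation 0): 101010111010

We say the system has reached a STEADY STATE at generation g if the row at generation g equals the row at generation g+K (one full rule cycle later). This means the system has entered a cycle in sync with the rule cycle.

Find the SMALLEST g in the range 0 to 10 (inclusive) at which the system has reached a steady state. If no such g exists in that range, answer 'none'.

Answer: none

Derivation:
Gen 0: 101010111010
Gen 1 (rule 182): 111111010111
Gen 2 (rule 126): 100001111101
Gen 3 (rule 18): 010010000000
Gen 4 (rule 182): 111111000000
Gen 5 (rule 126): 100001100000
Gen 6 (rule 18): 010010010000
Gen 7 (rule 182): 111111111000
Gen 8 (rule 126): 100000001100
Gen 9 (rule 18): 010000010010
Gen 10 (rule 182): 111000111111
Gen 11 (rule 126): 101101100001
Gen 12 (rule 18): 000000010010
Gen 13 (rule 182): 000000111111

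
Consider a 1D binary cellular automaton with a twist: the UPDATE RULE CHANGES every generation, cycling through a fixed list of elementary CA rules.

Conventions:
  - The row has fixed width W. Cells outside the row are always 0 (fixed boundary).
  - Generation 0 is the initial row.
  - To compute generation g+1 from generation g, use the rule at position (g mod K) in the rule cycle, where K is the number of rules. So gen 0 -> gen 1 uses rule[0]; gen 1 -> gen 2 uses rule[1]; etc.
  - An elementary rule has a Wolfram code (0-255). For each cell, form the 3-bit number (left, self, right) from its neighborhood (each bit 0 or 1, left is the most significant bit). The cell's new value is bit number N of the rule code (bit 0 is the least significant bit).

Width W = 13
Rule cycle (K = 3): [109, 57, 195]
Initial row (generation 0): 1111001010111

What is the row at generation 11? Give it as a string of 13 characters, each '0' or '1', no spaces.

Answer: 0110110000100

Derivation:
Gen 0: 1111001010111
Gen 1 (rule 109): 1001001111101
Gen 2 (rule 57): 0100101000010
Gen 3 (rule 195): 1001000011100
Gen 4 (rule 109): 1001011010101
Gen 5 (rule 57): 0100110101010
Gen 6 (rule 195): 1001010000000
Gen 7 (rule 109): 1001110111111
Gen 8 (rule 57): 0101001100000
Gen 9 (rule 195): 1000010101111
Gen 10 (rule 109): 1011011111001
Gen 11 (rule 57): 0110110000100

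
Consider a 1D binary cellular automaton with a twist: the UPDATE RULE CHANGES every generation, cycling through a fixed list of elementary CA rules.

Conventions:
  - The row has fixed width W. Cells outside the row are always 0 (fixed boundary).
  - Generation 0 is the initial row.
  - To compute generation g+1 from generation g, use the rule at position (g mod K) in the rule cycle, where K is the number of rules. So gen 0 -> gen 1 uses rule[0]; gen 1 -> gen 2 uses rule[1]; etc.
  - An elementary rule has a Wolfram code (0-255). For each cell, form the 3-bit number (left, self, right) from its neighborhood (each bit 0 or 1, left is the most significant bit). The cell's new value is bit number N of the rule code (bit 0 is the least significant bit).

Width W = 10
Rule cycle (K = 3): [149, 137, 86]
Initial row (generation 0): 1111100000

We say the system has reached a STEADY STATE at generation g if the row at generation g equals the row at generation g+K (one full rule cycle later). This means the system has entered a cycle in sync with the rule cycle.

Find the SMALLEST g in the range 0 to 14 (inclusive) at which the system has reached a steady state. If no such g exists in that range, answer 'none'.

Answer: none

Derivation:
Gen 0: 1111100000
Gen 1 (rule 149): 0111011111
Gen 2 (rule 137): 0110011110
Gen 3 (rule 86): 1011100011
Gen 4 (rule 149): 1001011000
Gen 5 (rule 137): 0000010011
Gen 6 (rule 86): 0000111101
Gen 7 (rule 149): 1110011001
Gen 8 (rule 137): 1100010000
Gen 9 (rule 86): 0110111000
Gen 10 (rule 149): 0000010111
Gen 11 (rule 137): 1111000110
Gen 12 (rule 86): 0001101011
Gen 13 (rule 149): 1100001000
Gen 14 (rule 137): 1001100011
Gen 15 (rule 86): 1110110101
Gen 16 (rule 149): 0100000101
Gen 17 (rule 137): 0001110000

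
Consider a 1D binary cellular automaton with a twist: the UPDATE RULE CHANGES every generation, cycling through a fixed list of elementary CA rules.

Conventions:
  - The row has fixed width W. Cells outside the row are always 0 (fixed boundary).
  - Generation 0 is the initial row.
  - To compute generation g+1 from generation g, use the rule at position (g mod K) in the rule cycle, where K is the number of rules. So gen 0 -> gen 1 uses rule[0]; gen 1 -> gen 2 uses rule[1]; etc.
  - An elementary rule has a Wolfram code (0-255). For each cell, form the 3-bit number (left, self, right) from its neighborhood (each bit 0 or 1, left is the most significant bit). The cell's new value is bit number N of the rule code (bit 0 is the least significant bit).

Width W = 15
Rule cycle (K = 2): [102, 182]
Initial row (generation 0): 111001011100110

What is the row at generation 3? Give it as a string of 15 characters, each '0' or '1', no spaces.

Gen 0: 111001011100110
Gen 1 (rule 102): 001011100101010
Gen 2 (rule 182): 011101011111111
Gen 3 (rule 102): 100111100000001

Answer: 100111100000001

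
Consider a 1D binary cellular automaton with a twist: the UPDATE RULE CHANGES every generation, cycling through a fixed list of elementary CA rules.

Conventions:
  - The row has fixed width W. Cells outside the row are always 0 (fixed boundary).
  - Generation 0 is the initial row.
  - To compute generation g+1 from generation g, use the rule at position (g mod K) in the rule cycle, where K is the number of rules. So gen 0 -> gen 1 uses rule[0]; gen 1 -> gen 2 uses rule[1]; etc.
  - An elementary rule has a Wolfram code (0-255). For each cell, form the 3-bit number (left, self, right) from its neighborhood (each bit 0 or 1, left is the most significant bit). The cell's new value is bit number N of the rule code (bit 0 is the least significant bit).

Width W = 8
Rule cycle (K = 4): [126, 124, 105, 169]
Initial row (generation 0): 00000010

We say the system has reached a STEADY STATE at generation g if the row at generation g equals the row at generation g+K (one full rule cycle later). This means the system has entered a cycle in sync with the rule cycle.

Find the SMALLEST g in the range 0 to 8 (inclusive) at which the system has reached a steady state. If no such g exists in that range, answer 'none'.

Answer: none

Derivation:
Gen 0: 00000010
Gen 1 (rule 126): 00000111
Gen 2 (rule 124): 00000101
Gen 3 (rule 105): 11110010
Gen 4 (rule 169): 11100000
Gen 5 (rule 126): 10110000
Gen 6 (rule 124): 11111000
Gen 7 (rule 105): 10001011
Gen 8 (rule 169): 00100110
Gen 9 (rule 126): 01111111
Gen 10 (rule 124): 01000001
Gen 11 (rule 105): 00011100
Gen 12 (rule 169): 11011001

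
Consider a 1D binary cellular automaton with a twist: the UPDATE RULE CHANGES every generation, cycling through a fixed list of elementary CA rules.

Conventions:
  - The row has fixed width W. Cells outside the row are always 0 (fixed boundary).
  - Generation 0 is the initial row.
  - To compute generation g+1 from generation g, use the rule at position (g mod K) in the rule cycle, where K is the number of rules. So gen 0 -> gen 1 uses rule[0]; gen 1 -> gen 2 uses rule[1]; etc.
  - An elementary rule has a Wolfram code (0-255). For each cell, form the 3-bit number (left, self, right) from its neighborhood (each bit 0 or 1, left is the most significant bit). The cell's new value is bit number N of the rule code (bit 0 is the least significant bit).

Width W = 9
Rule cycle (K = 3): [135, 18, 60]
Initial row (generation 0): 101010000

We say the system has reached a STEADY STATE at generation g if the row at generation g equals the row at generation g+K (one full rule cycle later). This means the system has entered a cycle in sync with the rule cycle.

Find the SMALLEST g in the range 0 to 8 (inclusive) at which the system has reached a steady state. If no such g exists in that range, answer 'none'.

Gen 0: 101010000
Gen 1 (rule 135): 101010111
Gen 2 (rule 18): 000000000
Gen 3 (rule 60): 000000000
Gen 4 (rule 135): 111111111
Gen 5 (rule 18): 000000000
Gen 6 (rule 60): 000000000
Gen 7 (rule 135): 111111111
Gen 8 (rule 18): 000000000
Gen 9 (rule 60): 000000000
Gen 10 (rule 135): 111111111
Gen 11 (rule 18): 000000000

Answer: 2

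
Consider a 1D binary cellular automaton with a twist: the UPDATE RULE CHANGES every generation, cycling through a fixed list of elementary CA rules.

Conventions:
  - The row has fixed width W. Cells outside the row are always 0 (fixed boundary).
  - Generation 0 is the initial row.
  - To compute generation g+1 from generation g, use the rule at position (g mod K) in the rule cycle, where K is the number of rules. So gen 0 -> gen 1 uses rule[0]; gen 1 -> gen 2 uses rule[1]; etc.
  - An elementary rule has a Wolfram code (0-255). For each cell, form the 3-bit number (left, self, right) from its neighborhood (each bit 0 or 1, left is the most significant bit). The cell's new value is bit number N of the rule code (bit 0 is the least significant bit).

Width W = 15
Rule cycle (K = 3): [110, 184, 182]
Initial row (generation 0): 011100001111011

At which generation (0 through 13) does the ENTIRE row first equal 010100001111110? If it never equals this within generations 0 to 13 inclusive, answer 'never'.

Answer: 8

Derivation:
Gen 0: 011100001111011
Gen 1 (rule 110): 110100011001111
Gen 2 (rule 184): 101010010101110
Gen 3 (rule 182): 111111111110101
Gen 4 (rule 110): 100000000011111
Gen 5 (rule 184): 010000000011110
Gen 6 (rule 182): 111000000101101
Gen 7 (rule 110): 101000001111111
Gen 8 (rule 184): 010100001111110
Gen 9 (rule 182): 111110010111101
Gen 10 (rule 110): 100010111100111
Gen 11 (rule 184): 010001111010110
Gen 12 (rule 182): 111010110111001
Gen 13 (rule 110): 101111111101011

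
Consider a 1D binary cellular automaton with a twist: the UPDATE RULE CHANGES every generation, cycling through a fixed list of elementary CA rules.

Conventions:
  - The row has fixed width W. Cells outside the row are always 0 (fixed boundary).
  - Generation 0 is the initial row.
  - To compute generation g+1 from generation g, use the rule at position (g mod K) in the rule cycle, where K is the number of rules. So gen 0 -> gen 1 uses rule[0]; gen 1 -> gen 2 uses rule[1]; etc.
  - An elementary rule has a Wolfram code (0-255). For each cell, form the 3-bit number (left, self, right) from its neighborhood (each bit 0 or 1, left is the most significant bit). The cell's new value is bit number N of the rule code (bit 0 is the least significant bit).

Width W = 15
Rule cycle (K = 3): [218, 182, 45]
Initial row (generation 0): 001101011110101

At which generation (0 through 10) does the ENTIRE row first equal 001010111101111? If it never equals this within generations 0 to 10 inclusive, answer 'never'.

Gen 0: 001101011110101
Gen 1 (rule 218): 011100011110000
Gen 2 (rule 182): 101010101101000
Gen 3 (rule 45): 111111111011011
Gen 4 (rule 218): 111111111011011
Gen 5 (rule 182): 011111110100100
Gen 6 (rule 45): 010000001100101
Gen 7 (rule 218): 101000011111000
Gen 8 (rule 182): 111100101110100
Gen 9 (rule 45): 100000111001101
Gen 10 (rule 218): 010001111111100

Answer: never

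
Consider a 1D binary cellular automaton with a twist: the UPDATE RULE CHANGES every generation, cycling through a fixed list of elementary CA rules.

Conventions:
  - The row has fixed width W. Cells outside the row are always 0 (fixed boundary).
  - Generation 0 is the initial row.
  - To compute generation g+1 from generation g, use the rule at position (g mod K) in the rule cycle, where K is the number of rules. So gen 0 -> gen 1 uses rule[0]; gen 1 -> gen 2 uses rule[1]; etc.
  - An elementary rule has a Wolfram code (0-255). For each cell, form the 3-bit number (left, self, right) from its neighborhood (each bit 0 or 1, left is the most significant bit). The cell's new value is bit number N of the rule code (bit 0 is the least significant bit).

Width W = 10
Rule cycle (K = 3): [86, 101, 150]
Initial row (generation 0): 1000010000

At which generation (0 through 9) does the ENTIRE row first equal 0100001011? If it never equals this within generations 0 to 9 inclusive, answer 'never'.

Gen 0: 1000010000
Gen 1 (rule 86): 1100111000
Gen 2 (rule 101): 0100001011
Gen 3 (rule 150): 1110011000
Gen 4 (rule 86): 0011101100
Gen 5 (rule 101): 1000110101
Gen 6 (rule 150): 1101000101
Gen 7 (rule 86): 0101101101
Gen 8 (rule 101): 0110110111
Gen 9 (rule 150): 1000000010

Answer: 2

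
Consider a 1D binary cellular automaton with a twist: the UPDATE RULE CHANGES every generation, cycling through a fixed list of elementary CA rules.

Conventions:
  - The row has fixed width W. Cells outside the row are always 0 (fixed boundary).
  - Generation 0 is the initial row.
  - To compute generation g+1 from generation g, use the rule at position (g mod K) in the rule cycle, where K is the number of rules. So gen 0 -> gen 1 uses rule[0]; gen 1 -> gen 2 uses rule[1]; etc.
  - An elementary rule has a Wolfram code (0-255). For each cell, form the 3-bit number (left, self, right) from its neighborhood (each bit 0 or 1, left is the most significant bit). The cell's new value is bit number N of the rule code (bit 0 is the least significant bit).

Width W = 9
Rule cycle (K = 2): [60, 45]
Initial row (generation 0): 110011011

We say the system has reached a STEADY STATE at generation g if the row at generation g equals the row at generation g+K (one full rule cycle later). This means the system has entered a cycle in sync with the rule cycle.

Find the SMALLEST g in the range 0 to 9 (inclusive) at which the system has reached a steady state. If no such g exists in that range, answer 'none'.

Gen 0: 110011011
Gen 1 (rule 60): 101010110
Gen 2 (rule 45): 111111100
Gen 3 (rule 60): 100000010
Gen 4 (rule 45): 101111010
Gen 5 (rule 60): 111000111
Gen 6 (rule 45): 100010100
Gen 7 (rule 60): 110011110
Gen 8 (rule 45): 100010000
Gen 9 (rule 60): 110011000
Gen 10 (rule 45): 100010011
Gen 11 (rule 60): 110011010

Answer: none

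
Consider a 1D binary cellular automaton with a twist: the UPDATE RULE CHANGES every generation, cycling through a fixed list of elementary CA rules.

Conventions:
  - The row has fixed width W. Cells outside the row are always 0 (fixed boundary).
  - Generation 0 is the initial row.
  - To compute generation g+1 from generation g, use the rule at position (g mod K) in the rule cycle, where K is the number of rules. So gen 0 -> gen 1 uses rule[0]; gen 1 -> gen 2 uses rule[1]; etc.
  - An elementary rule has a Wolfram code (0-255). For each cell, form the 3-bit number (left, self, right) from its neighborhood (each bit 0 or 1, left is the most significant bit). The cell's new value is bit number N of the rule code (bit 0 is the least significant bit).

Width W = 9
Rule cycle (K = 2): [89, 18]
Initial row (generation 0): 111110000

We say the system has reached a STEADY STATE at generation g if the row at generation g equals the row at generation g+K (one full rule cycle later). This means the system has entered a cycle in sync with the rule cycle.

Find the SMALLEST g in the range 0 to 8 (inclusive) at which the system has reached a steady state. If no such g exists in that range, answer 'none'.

Gen 0: 111110000
Gen 1 (rule 89): 100011111
Gen 2 (rule 18): 010100000
Gen 3 (rule 89): 000011111
Gen 4 (rule 18): 000100000
Gen 5 (rule 89): 110011111
Gen 6 (rule 18): 001100000
Gen 7 (rule 89): 101111111
Gen 8 (rule 18): 000000000
Gen 9 (rule 89): 111111111
Gen 10 (rule 18): 000000000

Answer: 8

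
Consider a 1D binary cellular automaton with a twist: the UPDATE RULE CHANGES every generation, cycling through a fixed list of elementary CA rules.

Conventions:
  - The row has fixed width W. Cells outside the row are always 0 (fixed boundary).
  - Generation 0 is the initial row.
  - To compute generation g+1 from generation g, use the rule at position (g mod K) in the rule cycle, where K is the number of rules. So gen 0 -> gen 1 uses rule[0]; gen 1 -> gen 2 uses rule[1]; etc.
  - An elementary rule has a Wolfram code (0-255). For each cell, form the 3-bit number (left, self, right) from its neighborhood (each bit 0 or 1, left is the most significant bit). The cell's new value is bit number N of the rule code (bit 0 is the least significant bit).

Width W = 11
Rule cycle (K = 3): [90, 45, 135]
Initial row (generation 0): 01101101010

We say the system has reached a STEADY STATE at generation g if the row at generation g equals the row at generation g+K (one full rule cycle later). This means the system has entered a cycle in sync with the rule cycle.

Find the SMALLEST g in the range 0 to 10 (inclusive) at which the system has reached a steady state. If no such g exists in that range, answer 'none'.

Answer: none

Derivation:
Gen 0: 01101101010
Gen 1 (rule 90): 11101100001
Gen 2 (rule 45): 10011001101
Gen 3 (rule 135): 10100010001
Gen 4 (rule 90): 00010101010
Gen 5 (rule 45): 11011111110
Gen 6 (rule 135): 00001111100
Gen 7 (rule 90): 00011000110
Gen 8 (rule 45): 11010010100
Gen 9 (rule 135): 00010110101
Gen 10 (rule 90): 00100110000
Gen 11 (rule 45): 10100100111
Gen 12 (rule 135): 10101101010
Gen 13 (rule 90): 00001100001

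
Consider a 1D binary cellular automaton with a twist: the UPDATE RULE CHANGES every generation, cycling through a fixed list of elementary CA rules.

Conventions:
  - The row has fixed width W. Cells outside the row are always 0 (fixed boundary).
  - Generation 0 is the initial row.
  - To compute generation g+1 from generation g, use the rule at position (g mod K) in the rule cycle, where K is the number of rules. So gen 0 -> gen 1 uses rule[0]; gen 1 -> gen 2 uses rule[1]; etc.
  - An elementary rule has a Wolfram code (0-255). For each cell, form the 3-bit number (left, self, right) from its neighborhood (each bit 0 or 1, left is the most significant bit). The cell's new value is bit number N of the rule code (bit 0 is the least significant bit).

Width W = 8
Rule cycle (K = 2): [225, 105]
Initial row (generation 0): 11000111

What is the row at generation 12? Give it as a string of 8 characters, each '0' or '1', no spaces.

Gen 0: 11000111
Gen 1 (rule 225): 01010011
Gen 2 (rule 105): 00100011
Gen 3 (rule 225): 10001001
Gen 4 (rule 105): 00100000
Gen 5 (rule 225): 10001111
Gen 6 (rule 105): 00101001
Gen 7 (rule 225): 10010000
Gen 8 (rule 105): 00000111
Gen 9 (rule 225): 11110011
Gen 10 (rule 105): 10010011
Gen 11 (rule 225): 00000001
Gen 12 (rule 105): 11111100

Answer: 11111100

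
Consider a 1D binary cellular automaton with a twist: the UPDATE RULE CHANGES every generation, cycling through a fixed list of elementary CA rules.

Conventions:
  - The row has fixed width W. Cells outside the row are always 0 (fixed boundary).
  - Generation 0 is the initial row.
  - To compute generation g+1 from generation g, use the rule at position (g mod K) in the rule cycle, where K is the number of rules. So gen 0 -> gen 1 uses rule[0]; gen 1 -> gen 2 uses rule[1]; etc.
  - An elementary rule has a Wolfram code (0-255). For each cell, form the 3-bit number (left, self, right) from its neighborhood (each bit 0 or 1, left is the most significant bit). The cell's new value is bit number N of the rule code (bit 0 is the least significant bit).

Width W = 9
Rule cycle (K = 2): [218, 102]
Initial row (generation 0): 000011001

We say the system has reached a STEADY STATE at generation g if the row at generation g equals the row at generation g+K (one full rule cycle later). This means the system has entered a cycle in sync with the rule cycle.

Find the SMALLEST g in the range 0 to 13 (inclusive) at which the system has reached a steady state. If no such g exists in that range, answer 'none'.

Answer: none

Derivation:
Gen 0: 000011001
Gen 1 (rule 218): 000111110
Gen 2 (rule 102): 001000010
Gen 3 (rule 218): 010100101
Gen 4 (rule 102): 111101111
Gen 5 (rule 218): 111101111
Gen 6 (rule 102): 000110001
Gen 7 (rule 218): 001111010
Gen 8 (rule 102): 010001110
Gen 9 (rule 218): 101011111
Gen 10 (rule 102): 111100001
Gen 11 (rule 218): 111110010
Gen 12 (rule 102): 000010110
Gen 13 (rule 218): 000100111
Gen 14 (rule 102): 001101001
Gen 15 (rule 218): 011100110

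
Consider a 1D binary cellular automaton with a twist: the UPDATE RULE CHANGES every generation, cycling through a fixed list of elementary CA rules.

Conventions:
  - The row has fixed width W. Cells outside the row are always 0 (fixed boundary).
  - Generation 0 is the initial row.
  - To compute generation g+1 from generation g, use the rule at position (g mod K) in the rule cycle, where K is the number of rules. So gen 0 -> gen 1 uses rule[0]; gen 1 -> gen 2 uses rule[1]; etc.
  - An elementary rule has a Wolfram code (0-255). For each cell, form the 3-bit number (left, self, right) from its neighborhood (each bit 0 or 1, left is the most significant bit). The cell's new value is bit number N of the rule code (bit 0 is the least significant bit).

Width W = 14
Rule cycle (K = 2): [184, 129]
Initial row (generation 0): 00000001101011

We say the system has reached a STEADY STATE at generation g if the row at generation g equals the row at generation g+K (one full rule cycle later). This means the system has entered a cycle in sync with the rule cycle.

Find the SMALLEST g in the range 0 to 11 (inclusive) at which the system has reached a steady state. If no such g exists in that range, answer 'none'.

Gen 0: 00000001101011
Gen 1 (rule 184): 00000001010110
Gen 2 (rule 129): 11111100000000
Gen 3 (rule 184): 11111010000000
Gen 4 (rule 129): 01110000111111
Gen 5 (rule 184): 01101000111110
Gen 6 (rule 129): 00000010011100
Gen 7 (rule 184): 00000001011010
Gen 8 (rule 129): 11111100000000
Gen 9 (rule 184): 11111010000000
Gen 10 (rule 129): 01110000111111
Gen 11 (rule 184): 01101000111110
Gen 12 (rule 129): 00000010011100
Gen 13 (rule 184): 00000001011010

Answer: none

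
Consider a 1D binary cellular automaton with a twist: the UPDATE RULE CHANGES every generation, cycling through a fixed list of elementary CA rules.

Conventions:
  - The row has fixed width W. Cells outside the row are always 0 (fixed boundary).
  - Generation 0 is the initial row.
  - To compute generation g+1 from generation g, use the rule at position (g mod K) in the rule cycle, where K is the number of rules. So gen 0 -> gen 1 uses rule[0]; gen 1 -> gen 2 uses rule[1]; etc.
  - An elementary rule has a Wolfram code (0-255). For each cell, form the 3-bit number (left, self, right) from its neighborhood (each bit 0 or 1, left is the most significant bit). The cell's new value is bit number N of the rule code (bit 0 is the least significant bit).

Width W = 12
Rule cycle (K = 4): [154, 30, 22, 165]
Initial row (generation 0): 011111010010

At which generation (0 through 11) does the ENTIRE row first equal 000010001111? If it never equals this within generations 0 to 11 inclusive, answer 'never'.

Answer: 7

Derivation:
Gen 0: 011111010010
Gen 1 (rule 154): 111110001101
Gen 2 (rule 30): 100001011001
Gen 3 (rule 22): 110011000111
Gen 4 (rule 165): 000000010010
Gen 5 (rule 154): 000000101101
Gen 6 (rule 30): 000001101001
Gen 7 (rule 22): 000010001111
Gen 8 (rule 165): 111010100110
Gen 9 (rule 154): 110000011101
Gen 10 (rule 30): 101000110001
Gen 11 (rule 22): 101101001011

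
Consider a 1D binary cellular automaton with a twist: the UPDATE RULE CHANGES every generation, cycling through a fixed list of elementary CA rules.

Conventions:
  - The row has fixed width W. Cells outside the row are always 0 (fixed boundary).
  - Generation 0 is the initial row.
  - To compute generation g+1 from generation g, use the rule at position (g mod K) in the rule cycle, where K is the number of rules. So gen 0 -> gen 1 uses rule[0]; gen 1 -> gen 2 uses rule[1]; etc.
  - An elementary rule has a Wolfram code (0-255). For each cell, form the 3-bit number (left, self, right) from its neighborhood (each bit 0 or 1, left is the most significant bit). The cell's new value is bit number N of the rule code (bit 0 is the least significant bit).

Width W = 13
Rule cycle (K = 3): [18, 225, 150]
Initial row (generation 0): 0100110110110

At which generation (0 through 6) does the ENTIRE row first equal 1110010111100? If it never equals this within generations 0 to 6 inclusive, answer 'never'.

Gen 0: 0100110110110
Gen 1 (rule 18): 1011000000001
Gen 2 (rule 225): 0101011111100
Gen 3 (rule 150): 1101001111010
Gen 4 (rule 18): 0000110000001
Gen 5 (rule 225): 1110010111100
Gen 6 (rule 150): 0101110011010

Answer: 5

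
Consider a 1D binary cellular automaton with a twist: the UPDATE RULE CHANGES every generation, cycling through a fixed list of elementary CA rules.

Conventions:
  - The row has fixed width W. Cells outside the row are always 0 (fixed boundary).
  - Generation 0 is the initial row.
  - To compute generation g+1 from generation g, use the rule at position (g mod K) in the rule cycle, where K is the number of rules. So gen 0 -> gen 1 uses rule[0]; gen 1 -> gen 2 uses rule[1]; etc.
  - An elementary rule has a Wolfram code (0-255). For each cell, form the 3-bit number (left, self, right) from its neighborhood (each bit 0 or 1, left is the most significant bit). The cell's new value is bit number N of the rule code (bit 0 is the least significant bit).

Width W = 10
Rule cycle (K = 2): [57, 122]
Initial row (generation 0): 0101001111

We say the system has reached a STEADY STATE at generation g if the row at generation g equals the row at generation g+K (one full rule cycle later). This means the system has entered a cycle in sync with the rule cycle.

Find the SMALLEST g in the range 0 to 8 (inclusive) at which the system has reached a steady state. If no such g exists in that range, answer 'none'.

Gen 0: 0101001111
Gen 1 (rule 57): 0010101000
Gen 2 (rule 122): 0101010100
Gen 3 (rule 57): 0010101011
Gen 4 (rule 122): 0101010111
Gen 5 (rule 57): 0010101100
Gen 6 (rule 122): 0101011110
Gen 7 (rule 57): 0010110001
Gen 8 (rule 122): 0101111010
Gen 9 (rule 57): 0011000101
Gen 10 (rule 122): 0111101010

Answer: none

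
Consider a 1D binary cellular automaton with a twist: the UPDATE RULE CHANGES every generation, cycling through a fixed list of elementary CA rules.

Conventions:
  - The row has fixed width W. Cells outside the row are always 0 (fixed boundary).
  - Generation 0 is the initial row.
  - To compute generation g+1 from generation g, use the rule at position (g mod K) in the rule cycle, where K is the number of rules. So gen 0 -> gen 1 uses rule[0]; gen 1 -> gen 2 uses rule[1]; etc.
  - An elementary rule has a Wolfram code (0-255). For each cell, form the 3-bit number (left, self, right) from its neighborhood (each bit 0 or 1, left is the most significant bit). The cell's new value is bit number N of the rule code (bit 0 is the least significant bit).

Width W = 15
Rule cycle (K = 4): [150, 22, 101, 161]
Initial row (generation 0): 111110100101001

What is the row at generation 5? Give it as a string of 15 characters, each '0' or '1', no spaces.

Gen 0: 111110100101001
Gen 1 (rule 150): 011100111101111
Gen 2 (rule 22): 100011000000000
Gen 3 (rule 101): 101001011111111
Gen 4 (rule 161): 010000101111110
Gen 5 (rule 150): 111001100111101

Answer: 111001100111101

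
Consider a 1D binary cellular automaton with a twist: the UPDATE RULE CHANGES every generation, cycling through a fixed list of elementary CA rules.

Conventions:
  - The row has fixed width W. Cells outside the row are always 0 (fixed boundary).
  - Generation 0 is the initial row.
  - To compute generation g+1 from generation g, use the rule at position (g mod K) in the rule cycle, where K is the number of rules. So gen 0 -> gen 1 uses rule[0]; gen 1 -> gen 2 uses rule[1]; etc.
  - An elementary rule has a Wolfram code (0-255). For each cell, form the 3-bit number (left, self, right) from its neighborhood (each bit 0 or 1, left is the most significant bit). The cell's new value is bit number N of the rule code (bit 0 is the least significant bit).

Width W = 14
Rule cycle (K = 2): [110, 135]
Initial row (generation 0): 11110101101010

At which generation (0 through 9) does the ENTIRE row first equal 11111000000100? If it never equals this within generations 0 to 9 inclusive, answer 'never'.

Answer: 3

Derivation:
Gen 0: 11110101101010
Gen 1 (rule 110): 10011111111110
Gen 2 (rule 135): 10101111111100
Gen 3 (rule 110): 11111000000100
Gen 4 (rule 135): 01110011111101
Gen 5 (rule 110): 11010110000111
Gen 6 (rule 135): 00010000111010
Gen 7 (rule 110): 00110001101110
Gen 8 (rule 135): 11000110000100
Gen 9 (rule 110): 11001110001100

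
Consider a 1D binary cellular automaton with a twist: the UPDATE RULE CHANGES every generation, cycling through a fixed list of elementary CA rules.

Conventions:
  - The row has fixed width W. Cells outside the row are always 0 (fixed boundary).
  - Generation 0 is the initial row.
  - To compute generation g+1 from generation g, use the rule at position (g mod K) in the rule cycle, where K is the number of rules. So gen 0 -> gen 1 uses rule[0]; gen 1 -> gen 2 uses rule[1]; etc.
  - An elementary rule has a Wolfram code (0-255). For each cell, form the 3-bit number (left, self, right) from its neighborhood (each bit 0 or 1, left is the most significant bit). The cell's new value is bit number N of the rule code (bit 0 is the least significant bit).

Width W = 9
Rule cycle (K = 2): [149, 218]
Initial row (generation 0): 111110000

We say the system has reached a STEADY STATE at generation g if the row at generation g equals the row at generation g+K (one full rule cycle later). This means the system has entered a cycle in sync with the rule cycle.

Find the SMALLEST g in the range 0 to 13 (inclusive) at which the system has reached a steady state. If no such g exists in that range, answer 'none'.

Answer: 2

Derivation:
Gen 0: 111110000
Gen 1 (rule 149): 011101111
Gen 2 (rule 218): 111101111
Gen 3 (rule 149): 011000110
Gen 4 (rule 218): 111101111
Gen 5 (rule 149): 011000110
Gen 6 (rule 218): 111101111
Gen 7 (rule 149): 011000110
Gen 8 (rule 218): 111101111
Gen 9 (rule 149): 011000110
Gen 10 (rule 218): 111101111
Gen 11 (rule 149): 011000110
Gen 12 (rule 218): 111101111
Gen 13 (rule 149): 011000110
Gen 14 (rule 218): 111101111
Gen 15 (rule 149): 011000110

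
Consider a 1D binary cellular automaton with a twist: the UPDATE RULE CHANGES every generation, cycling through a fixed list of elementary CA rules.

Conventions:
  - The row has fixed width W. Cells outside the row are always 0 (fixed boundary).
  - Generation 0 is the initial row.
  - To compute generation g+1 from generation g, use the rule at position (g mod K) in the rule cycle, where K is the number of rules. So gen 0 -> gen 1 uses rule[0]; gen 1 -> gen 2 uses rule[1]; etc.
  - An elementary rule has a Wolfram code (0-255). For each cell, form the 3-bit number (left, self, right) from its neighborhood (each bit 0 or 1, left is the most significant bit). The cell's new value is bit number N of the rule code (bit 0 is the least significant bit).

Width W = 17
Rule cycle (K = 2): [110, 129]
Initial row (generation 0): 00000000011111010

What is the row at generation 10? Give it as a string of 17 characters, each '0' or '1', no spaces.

Gen 0: 00000000011111010
Gen 1 (rule 110): 00000000110001110
Gen 2 (rule 129): 11111110000100100
Gen 3 (rule 110): 10000010001101100
Gen 4 (rule 129): 00111000100000001
Gen 5 (rule 110): 01101001100000011
Gen 6 (rule 129): 00000000001111000
Gen 7 (rule 110): 00000000011001000
Gen 8 (rule 129): 11111111000000011
Gen 9 (rule 110): 10000001000000111
Gen 10 (rule 129): 00111100011110010

Answer: 00111100011110010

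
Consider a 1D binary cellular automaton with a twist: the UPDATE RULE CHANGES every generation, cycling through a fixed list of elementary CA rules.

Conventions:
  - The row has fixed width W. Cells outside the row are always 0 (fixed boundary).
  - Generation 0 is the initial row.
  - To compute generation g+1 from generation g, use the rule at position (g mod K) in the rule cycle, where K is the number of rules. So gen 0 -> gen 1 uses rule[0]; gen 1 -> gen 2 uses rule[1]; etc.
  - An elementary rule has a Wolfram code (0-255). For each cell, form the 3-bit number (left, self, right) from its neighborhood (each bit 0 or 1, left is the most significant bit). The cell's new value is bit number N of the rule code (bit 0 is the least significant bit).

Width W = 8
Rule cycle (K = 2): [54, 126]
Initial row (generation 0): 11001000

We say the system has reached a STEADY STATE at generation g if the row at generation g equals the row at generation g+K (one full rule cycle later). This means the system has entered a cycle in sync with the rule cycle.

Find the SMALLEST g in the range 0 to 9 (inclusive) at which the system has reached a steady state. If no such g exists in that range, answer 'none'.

Answer: 5

Derivation:
Gen 0: 11001000
Gen 1 (rule 54): 00111100
Gen 2 (rule 126): 01100110
Gen 3 (rule 54): 10011001
Gen 4 (rule 126): 11111111
Gen 5 (rule 54): 00000000
Gen 6 (rule 126): 00000000
Gen 7 (rule 54): 00000000
Gen 8 (rule 126): 00000000
Gen 9 (rule 54): 00000000
Gen 10 (rule 126): 00000000
Gen 11 (rule 54): 00000000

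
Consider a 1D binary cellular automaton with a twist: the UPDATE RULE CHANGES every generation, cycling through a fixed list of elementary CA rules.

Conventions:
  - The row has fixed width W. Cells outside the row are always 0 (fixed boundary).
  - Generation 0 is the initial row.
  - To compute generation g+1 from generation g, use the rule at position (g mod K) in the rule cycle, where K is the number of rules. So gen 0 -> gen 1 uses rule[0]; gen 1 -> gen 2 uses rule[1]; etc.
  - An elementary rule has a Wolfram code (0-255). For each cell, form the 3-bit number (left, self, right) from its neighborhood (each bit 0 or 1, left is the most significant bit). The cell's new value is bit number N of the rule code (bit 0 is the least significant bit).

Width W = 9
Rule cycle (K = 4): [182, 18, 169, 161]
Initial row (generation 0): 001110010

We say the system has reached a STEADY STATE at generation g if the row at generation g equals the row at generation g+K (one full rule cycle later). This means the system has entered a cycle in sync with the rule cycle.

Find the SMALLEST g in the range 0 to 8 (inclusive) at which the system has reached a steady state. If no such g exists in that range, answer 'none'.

Gen 0: 001110010
Gen 1 (rule 182): 010101111
Gen 2 (rule 18): 100000000
Gen 3 (rule 169): 001111111
Gen 4 (rule 161): 100111110
Gen 5 (rule 182): 111011101
Gen 6 (rule 18): 000000000
Gen 7 (rule 169): 111111111
Gen 8 (rule 161): 011111110
Gen 9 (rule 182): 101111101
Gen 10 (rule 18): 000000000
Gen 11 (rule 169): 111111111
Gen 12 (rule 161): 011111110

Answer: 6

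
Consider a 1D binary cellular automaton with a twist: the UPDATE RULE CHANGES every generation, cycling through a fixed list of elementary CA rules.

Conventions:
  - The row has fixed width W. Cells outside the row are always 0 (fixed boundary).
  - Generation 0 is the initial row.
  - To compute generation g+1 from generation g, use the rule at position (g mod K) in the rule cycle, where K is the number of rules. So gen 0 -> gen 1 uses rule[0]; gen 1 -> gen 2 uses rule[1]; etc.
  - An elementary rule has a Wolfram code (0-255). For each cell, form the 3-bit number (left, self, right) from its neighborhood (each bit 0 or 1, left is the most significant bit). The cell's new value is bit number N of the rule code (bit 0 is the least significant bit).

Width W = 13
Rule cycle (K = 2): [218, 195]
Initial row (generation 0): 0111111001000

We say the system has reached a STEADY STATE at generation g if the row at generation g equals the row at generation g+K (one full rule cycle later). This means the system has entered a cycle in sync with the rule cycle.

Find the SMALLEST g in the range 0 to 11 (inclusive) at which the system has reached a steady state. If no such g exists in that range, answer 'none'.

Answer: 5

Derivation:
Gen 0: 0111111001000
Gen 1 (rule 218): 1111111110100
Gen 2 (rule 195): 0111111110001
Gen 3 (rule 218): 1111111111010
Gen 4 (rule 195): 0111111111000
Gen 5 (rule 218): 1111111111100
Gen 6 (rule 195): 0111111111101
Gen 7 (rule 218): 1111111111100
Gen 8 (rule 195): 0111111111101
Gen 9 (rule 218): 1111111111100
Gen 10 (rule 195): 0111111111101
Gen 11 (rule 218): 1111111111100
Gen 12 (rule 195): 0111111111101
Gen 13 (rule 218): 1111111111100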